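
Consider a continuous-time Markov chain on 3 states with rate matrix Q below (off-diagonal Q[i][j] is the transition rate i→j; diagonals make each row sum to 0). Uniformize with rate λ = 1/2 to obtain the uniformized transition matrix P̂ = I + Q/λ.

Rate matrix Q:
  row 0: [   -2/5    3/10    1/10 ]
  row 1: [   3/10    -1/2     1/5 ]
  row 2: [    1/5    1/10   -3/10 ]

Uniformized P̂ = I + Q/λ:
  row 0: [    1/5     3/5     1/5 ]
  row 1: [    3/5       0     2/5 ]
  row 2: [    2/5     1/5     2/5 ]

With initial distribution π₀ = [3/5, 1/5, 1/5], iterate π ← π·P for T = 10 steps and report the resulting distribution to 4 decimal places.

π = [0.3825, 0.2940, 0.3236]

t=0: π = [0.6000, 0.2000, 0.2000]
t=1: π = [0.3200, 0.4000, 0.2800]
t=2: π = [0.4160, 0.2480, 0.3360]
t=3: π = [0.3664, 0.3168, 0.3168]
t=4: π = [0.3901, 0.2832, 0.3267]
t=5: π = [0.3786, 0.2994, 0.3220]
t=6: π = [0.3842, 0.2916, 0.3243]
t=7: π = [0.3815, 0.2953, 0.3232]
t=8: π = [0.3828, 0.2935, 0.3237]
t=9: π = [0.3822, 0.2944, 0.3234]
t=10: π = [0.3825, 0.2940, 0.3236]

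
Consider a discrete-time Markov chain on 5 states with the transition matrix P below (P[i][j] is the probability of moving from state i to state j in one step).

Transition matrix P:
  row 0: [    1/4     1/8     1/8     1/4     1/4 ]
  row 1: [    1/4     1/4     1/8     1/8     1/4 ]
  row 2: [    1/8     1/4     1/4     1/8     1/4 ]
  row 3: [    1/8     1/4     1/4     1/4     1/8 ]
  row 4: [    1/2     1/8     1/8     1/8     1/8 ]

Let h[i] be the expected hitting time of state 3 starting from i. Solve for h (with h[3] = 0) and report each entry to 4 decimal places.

h = [5.4361, 6.2126, 6.3236, 0.0000, 6.0401]

First-step conditioning: h[3] = 0; for i ≠ 3, h[i] = 1 + Σ_k P[i][k]·h[k].
  h[0] = 1 + 1/4·h[0] + 1/8·h[1] + 1/8·h[2] + 1/4·h[4]
  h[1] = 1 + 1/4·h[0] + 1/4·h[1] + 1/8·h[2] + 1/4·h[4]
  h[2] = 1 + 1/8·h[0] + 1/4·h[1] + 1/4·h[2] + 1/4·h[4]
  h[4] = 1 + 1/2·h[0] + 1/8·h[1] + 1/8·h[2] + 1/8·h[4]
Solving the 4×4 linear system over states ≠ 3 gives exactly h = [3528/649, 4032/649, 4104/649, 0, 3920/649] (h[3] = 0 is the target).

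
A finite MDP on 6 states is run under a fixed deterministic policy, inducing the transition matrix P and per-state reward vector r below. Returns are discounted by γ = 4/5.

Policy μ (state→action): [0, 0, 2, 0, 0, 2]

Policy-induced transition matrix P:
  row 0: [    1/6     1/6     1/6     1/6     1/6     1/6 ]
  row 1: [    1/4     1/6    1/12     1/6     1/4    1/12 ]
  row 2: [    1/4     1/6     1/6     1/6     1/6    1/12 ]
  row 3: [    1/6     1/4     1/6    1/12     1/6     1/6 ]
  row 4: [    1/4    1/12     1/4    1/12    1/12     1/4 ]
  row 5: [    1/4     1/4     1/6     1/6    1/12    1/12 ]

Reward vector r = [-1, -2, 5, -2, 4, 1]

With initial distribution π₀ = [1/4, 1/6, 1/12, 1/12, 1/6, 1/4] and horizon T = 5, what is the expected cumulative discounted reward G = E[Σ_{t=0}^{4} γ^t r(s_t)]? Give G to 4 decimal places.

t=0: π = [0.2500, 0.1667, 0.0833, 0.0833, 0.1667, 0.2500], E[r] = 0.5833, γ^t·E[r] = 0.583333, running G = 0.583333
t=1: π = [0.2222, 0.1806, 0.1667, 0.1458, 0.1458, 0.1389], E[r] = 0.6806, γ^t·E[r] = 0.544444, running G = 1.127778
t=2: π = [0.2193, 0.1782, 0.1638, 0.1424, 0.1580, 0.1383], E[r] = 0.7286, γ^t·E[r] = 0.466296, running G = 1.594074
t=3: π = [0.2199, 0.1769, 0.1650, 0.1416, 0.1568, 0.1398], E[r] = 0.7351, γ^t·E[r] = 0.376370, running G = 1.970444
t=4: π = [0.2199, 0.1771, 0.1650, 0.1418, 0.1567, 0.1396], E[r] = 0.7338, γ^t·E[r] = 0.300547, running G = 2.270991

G = 2.2710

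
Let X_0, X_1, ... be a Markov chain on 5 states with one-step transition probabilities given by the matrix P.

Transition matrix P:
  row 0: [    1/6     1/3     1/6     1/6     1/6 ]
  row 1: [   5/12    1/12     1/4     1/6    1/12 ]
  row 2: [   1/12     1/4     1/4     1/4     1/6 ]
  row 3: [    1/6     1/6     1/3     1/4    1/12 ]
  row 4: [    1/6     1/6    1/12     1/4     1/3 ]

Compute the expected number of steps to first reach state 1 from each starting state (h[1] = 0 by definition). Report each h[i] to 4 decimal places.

h = [3.9933, 0.0000, 4.4226, 4.7221, 4.8220]

First-step conditioning: h[1] = 0; for i ≠ 1, h[i] = 1 + Σ_k P[i][k]·h[k].
  h[0] = 1 + 1/6·h[0] + 1/6·h[2] + 1/6·h[3] + 1/6·h[4]
  h[2] = 1 + 1/12·h[0] + 1/4·h[2] + 1/4·h[3] + 1/6·h[4]
  h[3] = 1 + 1/6·h[0] + 1/3·h[2] + 1/4·h[3] + 1/12·h[4]
  h[4] = 1 + 1/6·h[0] + 1/12·h[2] + 1/4·h[3] + 1/3·h[4]
Solving the 4×4 linear system over states ≠ 1 gives exactly h = [2400/601, 0, 2658/601, 2838/601, 2898/601] (h[1] = 0 is the target).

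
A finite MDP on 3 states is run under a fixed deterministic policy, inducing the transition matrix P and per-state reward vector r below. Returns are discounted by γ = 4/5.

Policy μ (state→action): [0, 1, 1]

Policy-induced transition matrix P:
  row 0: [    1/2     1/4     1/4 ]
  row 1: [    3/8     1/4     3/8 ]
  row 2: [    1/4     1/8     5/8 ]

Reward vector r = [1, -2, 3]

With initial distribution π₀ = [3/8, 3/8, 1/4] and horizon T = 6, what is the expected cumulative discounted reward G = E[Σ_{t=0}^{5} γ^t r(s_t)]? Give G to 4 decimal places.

t=0: π = [0.3750, 0.3750, 0.2500], E[r] = 0.3750, γ^t·E[r] = 0.375000, running G = 0.375000
t=1: π = [0.3906, 0.2188, 0.3906], E[r] = 1.1250, γ^t·E[r] = 0.900000, running G = 1.275000
t=2: π = [0.3750, 0.2012, 0.4238], E[r] = 1.2441, γ^t·E[r] = 0.796250, running G = 2.071250
t=3: π = [0.3689, 0.1970, 0.4341], E[r] = 1.2771, γ^t·E[r] = 0.653875, running G = 2.725125
t=4: π = [0.3669, 0.1957, 0.4374], E[r] = 1.2876, γ^t·E[r] = 0.527400, running G = 3.252525
t=5: π = [0.3662, 0.1953, 0.4385], E[r] = 1.2910, γ^t·E[r] = 0.423041, running G = 3.675566

G = 3.6756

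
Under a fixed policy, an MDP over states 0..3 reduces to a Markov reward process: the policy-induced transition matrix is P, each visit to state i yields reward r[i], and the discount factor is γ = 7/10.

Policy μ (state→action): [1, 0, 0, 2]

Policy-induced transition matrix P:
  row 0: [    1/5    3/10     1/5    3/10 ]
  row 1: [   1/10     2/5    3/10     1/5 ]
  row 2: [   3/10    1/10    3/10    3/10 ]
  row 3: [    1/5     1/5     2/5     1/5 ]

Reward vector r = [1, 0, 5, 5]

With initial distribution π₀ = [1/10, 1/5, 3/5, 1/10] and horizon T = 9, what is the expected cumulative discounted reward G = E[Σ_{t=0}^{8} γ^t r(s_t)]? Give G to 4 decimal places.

t=0: π = [0.1000, 0.2000, 0.6000, 0.1000], E[r] = 3.6000, γ^t·E[r] = 3.600000, running G = 3.600000
t=1: π = [0.2400, 0.1900, 0.3000, 0.2700], E[r] = 3.0900, γ^t·E[r] = 2.163000, running G = 5.763000
t=2: π = [0.2110, 0.2320, 0.3030, 0.2540], E[r] = 2.9960, γ^t·E[r] = 1.468040, running G = 7.231040
t=3: π = [0.2071, 0.2372, 0.3043, 0.2514], E[r] = 2.9856, γ^t·E[r] = 1.024061, running G = 8.255101
t=4: π = [0.2067, 0.2377, 0.3044, 0.2511], E[r] = 2.9846, γ^t·E[r] = 0.716593, running G = 8.971694
t=5: π = [0.2067, 0.2378, 0.3044, 0.2511], E[r] = 2.9845, γ^t·E[r] = 0.501598, running G = 9.473291
t=6: π = [0.2067, 0.2378, 0.3044, 0.2511], E[r] = 2.9844, γ^t·E[r] = 0.351117, running G = 9.824408
t=7: π = [0.2067, 0.2378, 0.3044, 0.2511], E[r] = 2.9844, γ^t·E[r] = 0.245782, running G = 10.070190
t=8: π = [0.2067, 0.2378, 0.3044, 0.2511], E[r] = 2.9844, γ^t·E[r] = 0.172047, running G = 10.242237

G = 10.2422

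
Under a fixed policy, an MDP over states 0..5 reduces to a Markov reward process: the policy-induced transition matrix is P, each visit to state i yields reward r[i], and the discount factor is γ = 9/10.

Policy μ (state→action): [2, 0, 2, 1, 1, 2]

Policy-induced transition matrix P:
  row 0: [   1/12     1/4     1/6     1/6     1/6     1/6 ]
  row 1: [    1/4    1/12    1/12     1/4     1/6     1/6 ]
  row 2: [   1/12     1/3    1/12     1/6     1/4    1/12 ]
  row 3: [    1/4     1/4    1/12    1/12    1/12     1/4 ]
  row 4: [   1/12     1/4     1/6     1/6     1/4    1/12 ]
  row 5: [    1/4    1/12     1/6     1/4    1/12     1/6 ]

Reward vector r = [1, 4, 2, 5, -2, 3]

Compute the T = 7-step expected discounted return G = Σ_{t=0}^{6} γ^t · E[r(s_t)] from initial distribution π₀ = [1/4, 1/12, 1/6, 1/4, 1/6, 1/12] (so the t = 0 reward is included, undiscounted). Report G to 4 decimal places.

t=0: π = [0.2500, 0.0833, 0.1667, 0.2500, 0.1667, 0.0833], E[r] = 2.0833, γ^t·E[r] = 2.083333, running G = 2.083333
t=1: π = [0.1528, 0.2361, 0.1250, 0.1597, 0.1667, 0.1597], E[r] = 2.2917, γ^t·E[r] = 2.062500, running G = 4.145833
t=2: π = [0.1759, 0.1944, 0.1233, 0.1863, 0.1644, 0.1557], E[r] = 2.2703, γ^t·E[r] = 1.838906, running G = 5.984740
t=3: π = [0.1727, 0.2019, 0.1247, 0.1803, 0.1621, 0.1582], E[r] = 2.2817, γ^t·E[r] = 1.663383, running G = 7.648122
t=4: π = [0.1734, 0.2004, 0.1244, 0.1817, 0.1624, 0.1578], E[r] = 2.2807, γ^t·E[r] = 1.496335, running G = 9.144458
t=5: π = [0.1733, 0.2007, 0.1245, 0.1814, 0.1623, 0.1579], E[r] = 2.2810, γ^t·E[r] = 1.346891, running G = 10.491348
t=6: π = [0.1733, 0.2006, 0.1245, 0.1814, 0.1623, 0.1579], E[r] = 2.2809, γ^t·E[r] = 1.212177, running G = 11.703525

G = 11.7035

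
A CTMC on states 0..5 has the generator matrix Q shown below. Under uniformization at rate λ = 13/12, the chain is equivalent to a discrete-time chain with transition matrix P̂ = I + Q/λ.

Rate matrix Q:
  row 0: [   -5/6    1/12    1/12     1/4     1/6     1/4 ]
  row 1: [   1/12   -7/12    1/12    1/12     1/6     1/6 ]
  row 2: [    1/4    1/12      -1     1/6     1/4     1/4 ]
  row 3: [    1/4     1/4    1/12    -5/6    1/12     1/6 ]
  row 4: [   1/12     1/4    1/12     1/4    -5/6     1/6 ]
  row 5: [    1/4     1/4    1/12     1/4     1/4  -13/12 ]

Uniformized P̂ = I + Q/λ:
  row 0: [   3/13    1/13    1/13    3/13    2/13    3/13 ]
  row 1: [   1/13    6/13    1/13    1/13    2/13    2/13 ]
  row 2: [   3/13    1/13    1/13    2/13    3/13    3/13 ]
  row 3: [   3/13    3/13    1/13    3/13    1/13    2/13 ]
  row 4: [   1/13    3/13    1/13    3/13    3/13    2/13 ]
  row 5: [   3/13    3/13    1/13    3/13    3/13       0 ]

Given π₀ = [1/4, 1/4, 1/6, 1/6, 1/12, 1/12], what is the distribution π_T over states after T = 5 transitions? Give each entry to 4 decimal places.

t=0: π = [0.2500, 0.2500, 0.1667, 0.1667, 0.0833, 0.0833]
t=1: π = [0.1795, 0.2244, 0.0769, 0.1795, 0.1667, 0.1731]
t=2: π = [0.1706, 0.2431, 0.0769, 0.1903, 0.1721, 0.1469]
t=3: π = [0.1669, 0.2488, 0.0769, 0.1875, 0.1697, 0.1503]
t=4: π = [0.1664, 0.2507, 0.0769, 0.1866, 0.1700, 0.1495]
t=5: π = [0.1661, 0.2512, 0.0769, 0.1863, 0.1700, 0.1496]

π = [0.1661, 0.2512, 0.0769, 0.1863, 0.1700, 0.1496]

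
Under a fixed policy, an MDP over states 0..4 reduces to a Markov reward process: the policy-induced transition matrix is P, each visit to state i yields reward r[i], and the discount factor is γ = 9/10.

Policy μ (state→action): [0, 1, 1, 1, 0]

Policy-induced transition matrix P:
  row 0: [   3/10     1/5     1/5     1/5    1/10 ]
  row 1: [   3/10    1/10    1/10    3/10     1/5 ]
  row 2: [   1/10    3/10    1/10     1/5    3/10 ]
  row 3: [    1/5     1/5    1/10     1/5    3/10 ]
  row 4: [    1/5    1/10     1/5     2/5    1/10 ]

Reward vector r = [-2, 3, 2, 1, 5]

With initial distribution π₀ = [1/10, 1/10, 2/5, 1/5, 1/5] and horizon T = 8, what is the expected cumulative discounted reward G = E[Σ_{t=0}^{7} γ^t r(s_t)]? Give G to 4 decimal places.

t=0: π = [0.1000, 0.1000, 0.4000, 0.2000, 0.2000], E[r] = 2.1000, γ^t·E[r] = 2.100000, running G = 2.100000
t=1: π = [0.1800, 0.2100, 0.1300, 0.2500, 0.2300], E[r] = 1.9300, γ^t·E[r] = 1.737000, running G = 3.837000
t=2: π = [0.2260, 0.1690, 0.1410, 0.2670, 0.1970], E[r] = 1.5890, γ^t·E[r] = 1.287090, running G = 5.124090
t=3: π = [0.2254, 0.1775, 0.1423, 0.2563, 0.1985], E[r] = 1.6151, γ^t·E[r] = 1.177408, running G = 6.301498
t=4: π = [0.2261, 0.1766, 0.1424, 0.2575, 0.1975], E[r] = 1.6074, γ^t·E[r] = 1.054582, running G = 7.356080
t=5: π = [0.2260, 0.1768, 0.1424, 0.2572, 0.1976], E[r] = 1.6084, γ^t·E[r] = 0.949771, running G = 8.305851
t=6: π = [0.2261, 0.1768, 0.1424, 0.2572, 0.1976], E[r] = 1.6081, γ^t·E[r] = 0.854628, running G = 9.160478
t=7: π = [0.2260, 0.1768, 0.1424, 0.2572, 0.1976], E[r] = 1.6082, γ^t·E[r] = 0.769195, running G = 9.929673

G = 9.9297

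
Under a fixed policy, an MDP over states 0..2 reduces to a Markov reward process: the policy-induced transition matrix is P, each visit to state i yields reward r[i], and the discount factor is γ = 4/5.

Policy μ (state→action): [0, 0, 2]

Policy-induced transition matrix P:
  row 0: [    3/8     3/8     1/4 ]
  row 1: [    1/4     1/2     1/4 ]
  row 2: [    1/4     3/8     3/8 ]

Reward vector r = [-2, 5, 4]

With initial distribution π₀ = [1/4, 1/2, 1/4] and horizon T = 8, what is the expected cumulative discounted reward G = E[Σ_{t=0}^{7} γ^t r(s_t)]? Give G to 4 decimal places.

G = 11.6120

t=0: π = [0.2500, 0.5000, 0.2500], E[r] = 3.0000, γ^t·E[r] = 3.000000, running G = 3.000000
t=1: π = [0.2813, 0.4375, 0.2813], E[r] = 2.7500, γ^t·E[r] = 2.200000, running G = 5.200000
t=2: π = [0.2852, 0.4297, 0.2852], E[r] = 2.7188, γ^t·E[r] = 1.740000, running G = 6.940000
t=3: π = [0.2856, 0.4287, 0.2856], E[r] = 2.7148, γ^t·E[r] = 1.390000, running G = 8.330000
t=4: π = [0.2857, 0.4286, 0.2857], E[r] = 2.7144, γ^t·E[r] = 1.111800, running G = 9.441800
t=5: π = [0.2857, 0.4286, 0.2857], E[r] = 2.7143, γ^t·E[r] = 0.889420, running G = 10.331220
t=6: π = [0.2857, 0.4286, 0.2857], E[r] = 2.7143, γ^t·E[r] = 0.711534, running G = 11.042754
t=7: π = [0.2857, 0.4286, 0.2857], E[r] = 2.7143, γ^t·E[r] = 0.569227, running G = 11.611981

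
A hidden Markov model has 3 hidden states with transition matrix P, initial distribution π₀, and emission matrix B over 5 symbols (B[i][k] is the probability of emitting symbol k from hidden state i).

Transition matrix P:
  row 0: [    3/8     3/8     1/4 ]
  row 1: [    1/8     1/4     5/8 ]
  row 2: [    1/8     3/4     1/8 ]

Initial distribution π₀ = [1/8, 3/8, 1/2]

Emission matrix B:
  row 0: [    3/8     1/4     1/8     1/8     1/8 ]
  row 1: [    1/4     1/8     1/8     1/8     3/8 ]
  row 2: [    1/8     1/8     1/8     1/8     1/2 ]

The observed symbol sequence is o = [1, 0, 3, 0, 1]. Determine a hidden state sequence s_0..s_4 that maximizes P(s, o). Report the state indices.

path = [2, 1, 2, 1, 2]

t=0: δ = [3.125e-02, 4.688e-02, 6.250e-02]  (obs o_0=1)
t=1: δ = [4.395e-03, 1.172e-02, 3.662e-03]  ψ = [0, 2, 1]  (obs o_1=0)
t=2: δ = [2.060e-04, 3.662e-04, 9.155e-04]  ψ = [0, 1, 1]  (obs o_2=3)
t=3: δ = [4.292e-05, 1.717e-04, 2.861e-05]  ψ = [2, 2, 1]  (obs o_3=0)
t=4: δ = [5.364e-06, 5.364e-06, 1.341e-05]  ψ = [1, 1, 1]  (obs o_4=1)
backtrack: best end state = 2; path = [2, 1, 2, 1, 2]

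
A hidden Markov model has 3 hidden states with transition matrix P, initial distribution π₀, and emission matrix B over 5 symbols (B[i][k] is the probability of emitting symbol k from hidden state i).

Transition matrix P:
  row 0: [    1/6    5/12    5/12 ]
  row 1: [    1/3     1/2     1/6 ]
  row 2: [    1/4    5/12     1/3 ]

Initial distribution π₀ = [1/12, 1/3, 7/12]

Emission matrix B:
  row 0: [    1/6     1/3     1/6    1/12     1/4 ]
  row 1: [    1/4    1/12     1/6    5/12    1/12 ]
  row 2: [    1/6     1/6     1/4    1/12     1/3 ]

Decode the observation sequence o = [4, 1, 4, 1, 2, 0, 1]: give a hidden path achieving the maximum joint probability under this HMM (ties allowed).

t=0: δ = [2.083e-02, 2.778e-02, 1.944e-01]  (obs o_0=4)
t=1: δ = [1.620e-02, 6.752e-03, 1.080e-02]  ψ = [2, 2, 2]  (obs o_1=1)
t=2: δ = [6.752e-04, 5.626e-04, 2.251e-03]  ψ = [0, 0, 0]  (obs o_2=4)
t=3: δ = [1.875e-04, 7.814e-05, 1.250e-04]  ψ = [2, 2, 2]  (obs o_3=1)
t=4: δ = [5.210e-06, 1.302e-05, 1.954e-05]  ψ = [0, 0, 0]  (obs o_4=2)
t=5: δ = [8.140e-07, 2.035e-06, 1.085e-06]  ψ = [2, 2, 2]  (obs o_5=0)
t=6: δ = [2.261e-07, 8.479e-08, 6.030e-08]  ψ = [1, 1, 2]  (obs o_6=1)
backtrack: best end state = 0; path = [2, 0, 2, 0, 2, 1, 0]

path = [2, 0, 2, 0, 2, 1, 0]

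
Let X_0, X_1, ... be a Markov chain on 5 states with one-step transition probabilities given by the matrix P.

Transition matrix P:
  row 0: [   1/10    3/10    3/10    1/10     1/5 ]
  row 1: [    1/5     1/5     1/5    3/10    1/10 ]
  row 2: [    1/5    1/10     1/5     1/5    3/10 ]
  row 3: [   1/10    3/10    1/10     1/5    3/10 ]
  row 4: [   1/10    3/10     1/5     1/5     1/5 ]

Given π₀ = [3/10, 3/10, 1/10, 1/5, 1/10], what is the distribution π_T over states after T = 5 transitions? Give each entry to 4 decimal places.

t=0: π = [0.3000, 0.3000, 0.1000, 0.2000, 0.1000]
t=1: π = [0.1400, 0.2500, 0.2100, 0.2000, 0.2000]
t=2: π = [0.1460, 0.2330, 0.1940, 0.2110, 0.2160]
t=3: π = [0.1427, 0.2379, 0.1935, 0.2087, 0.2172]
t=4: π = [0.1431, 0.2375, 0.1934, 0.2095, 0.2164]
t=5: π = [0.1431, 0.2376, 0.1934, 0.2094, 0.2165]

π = [0.1431, 0.2376, 0.1934, 0.2094, 0.2165]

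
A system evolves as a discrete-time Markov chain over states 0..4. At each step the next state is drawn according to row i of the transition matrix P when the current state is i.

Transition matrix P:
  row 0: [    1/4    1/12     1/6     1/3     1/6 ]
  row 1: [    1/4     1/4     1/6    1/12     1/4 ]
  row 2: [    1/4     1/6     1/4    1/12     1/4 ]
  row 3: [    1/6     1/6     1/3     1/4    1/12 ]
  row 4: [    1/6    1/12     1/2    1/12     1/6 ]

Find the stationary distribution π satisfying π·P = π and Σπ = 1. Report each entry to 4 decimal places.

π = [0.2205, 0.1447, 0.2805, 0.1661, 0.1883]

Balance equations π_j = Σ_i π_i·P[i][j]:
  π_0 = 1/4·π_0 + 1/4·π_1 + 1/4·π_2 + 1/6·π_3 + 1/6·π_4
  π_1 = 1/12·π_0 + 1/4·π_1 + 1/6·π_2 + 1/6·π_3 + 1/12·π_4
  π_2 = 1/6·π_0 + 1/6·π_1 + 1/4·π_2 + 1/3·π_3 + 1/2·π_4
  π_3 = 1/3·π_0 + 1/12·π_1 + 1/12·π_2 + 1/4·π_3 + 1/12·π_4
  normalize: π_0 + π_1 + π_2 + π_3 + π_4 = 1
Solving the linear system gives exactly π = [349/1583, 229/1583, 444/1583, 263/1583, 298/1583].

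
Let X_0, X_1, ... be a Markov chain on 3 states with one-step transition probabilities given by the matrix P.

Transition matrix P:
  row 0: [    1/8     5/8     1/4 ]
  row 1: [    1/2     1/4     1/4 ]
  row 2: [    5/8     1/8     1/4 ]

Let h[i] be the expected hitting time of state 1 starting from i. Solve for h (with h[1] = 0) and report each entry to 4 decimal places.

First-step conditioning: h[1] = 0; for i ≠ 1, h[i] = 1 + Σ_k P[i][k]·h[k].
  h[0] = 1 + 1/8·h[0] + 1/4·h[2]
  h[2] = 1 + 5/8·h[0] + 1/4·h[2]
Solving the 2×2 linear system over states ≠ 1 gives exactly h = [2, 0, 3] (h[1] = 0 is the target).

h = [2.0000, 0.0000, 3.0000]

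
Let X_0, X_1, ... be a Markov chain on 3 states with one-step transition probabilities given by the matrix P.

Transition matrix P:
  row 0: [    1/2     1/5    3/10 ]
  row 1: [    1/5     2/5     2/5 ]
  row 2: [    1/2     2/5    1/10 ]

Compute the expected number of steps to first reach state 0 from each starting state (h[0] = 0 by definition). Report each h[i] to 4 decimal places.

h = [0.0000, 3.4211, 2.6316]

First-step conditioning: h[0] = 0; for i ≠ 0, h[i] = 1 + Σ_k P[i][k]·h[k].
  h[1] = 1 + 2/5·h[1] + 2/5·h[2]
  h[2] = 1 + 2/5·h[1] + 1/10·h[2]
Solving the 2×2 linear system over states ≠ 0 gives exactly h = [0, 65/19, 50/19] (h[0] = 0 is the target).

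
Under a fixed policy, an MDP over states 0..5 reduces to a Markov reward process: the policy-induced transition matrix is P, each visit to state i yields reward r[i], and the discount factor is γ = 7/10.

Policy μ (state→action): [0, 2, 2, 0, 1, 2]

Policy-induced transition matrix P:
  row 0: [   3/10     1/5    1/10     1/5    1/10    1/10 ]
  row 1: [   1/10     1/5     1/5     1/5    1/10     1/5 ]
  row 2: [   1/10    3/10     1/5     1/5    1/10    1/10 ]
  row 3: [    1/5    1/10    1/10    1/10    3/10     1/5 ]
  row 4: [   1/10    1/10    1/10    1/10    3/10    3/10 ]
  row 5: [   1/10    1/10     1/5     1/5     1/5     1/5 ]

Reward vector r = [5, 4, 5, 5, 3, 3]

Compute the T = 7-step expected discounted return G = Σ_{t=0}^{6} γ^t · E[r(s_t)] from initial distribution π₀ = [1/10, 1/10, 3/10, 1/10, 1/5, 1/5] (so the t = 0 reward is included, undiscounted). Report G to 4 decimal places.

G = 12.5164

t=0: π = [0.1000, 0.1000, 0.3000, 0.1000, 0.2000, 0.2000], E[r] = 4.1000, γ^t·E[r] = 4.100000, running G = 4.100000
t=1: π = [0.1300, 0.1800, 0.1600, 0.1700, 0.1800, 0.1800], E[r] = 4.1000, γ^t·E[r] = 2.870000, running G = 6.970000
t=2: π = [0.1430, 0.1630, 0.1520, 0.1650, 0.1880, 0.1890], E[r] = 4.0830, γ^t·E[r] = 2.000670, running G = 8.970670
t=3: π = [0.1451, 0.1610, 0.1504, 0.1647, 0.1895, 0.1893], E[r] = 4.0814, γ^t·E[r] = 1.399920, running G = 10.370590
t=4: π = [0.1455, 0.1607, 0.1501, 0.1646, 0.1898, 0.1894], E[r] = 4.0810, γ^t·E[r] = 0.979841, running G = 11.350431
t=5: π = [0.1456, 0.1606, 0.1500, 0.1646, 0.1898, 0.1894], E[r] = 4.0809, γ^t·E[r] = 0.685878, running G = 12.036309
t=6: π = [0.1456, 0.1606, 0.1500, 0.1646, 0.1898, 0.1894], E[r] = 4.0809, γ^t·E[r] = 0.480113, running G = 12.516422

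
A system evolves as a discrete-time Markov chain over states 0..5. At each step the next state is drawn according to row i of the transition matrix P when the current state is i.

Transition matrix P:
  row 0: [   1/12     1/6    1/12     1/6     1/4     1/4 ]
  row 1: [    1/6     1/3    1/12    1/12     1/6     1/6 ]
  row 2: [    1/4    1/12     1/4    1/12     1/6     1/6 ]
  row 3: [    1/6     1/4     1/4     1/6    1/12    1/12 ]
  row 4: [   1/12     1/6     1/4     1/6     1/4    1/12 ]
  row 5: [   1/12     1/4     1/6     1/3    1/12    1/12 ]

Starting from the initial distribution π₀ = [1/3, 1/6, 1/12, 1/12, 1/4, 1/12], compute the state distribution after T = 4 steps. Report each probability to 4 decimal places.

t=0: π = [0.3333, 0.1667, 0.0833, 0.0833, 0.2500, 0.0833]
t=1: π = [0.1181, 0.2014, 0.1597, 0.1597, 0.2014, 0.1597]
t=2: π = [0.1400, 0.2135, 0.1834, 0.1632, 0.1667, 0.1331]
t=3: π = [0.1453, 0.2117, 0.1800, 0.1558, 0.1675, 0.1398]
t=4: π = [0.1439, 0.2116, 0.1789, 0.1573, 0.1681, 0.1402]

π = [0.1439, 0.2116, 0.1789, 0.1573, 0.1681, 0.1402]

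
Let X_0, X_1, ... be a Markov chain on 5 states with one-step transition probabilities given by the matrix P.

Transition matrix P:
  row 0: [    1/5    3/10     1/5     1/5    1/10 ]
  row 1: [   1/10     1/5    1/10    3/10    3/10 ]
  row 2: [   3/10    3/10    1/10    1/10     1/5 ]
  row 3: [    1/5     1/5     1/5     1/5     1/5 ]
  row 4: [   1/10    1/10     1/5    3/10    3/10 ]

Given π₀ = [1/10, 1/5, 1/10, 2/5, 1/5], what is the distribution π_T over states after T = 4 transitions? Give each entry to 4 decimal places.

t=0: π = [0.1000, 0.2000, 0.1000, 0.4000, 0.2000]
t=1: π = [0.1700, 0.2000, 0.1700, 0.2300, 0.2300]
t=2: π = [0.1740, 0.2110, 0.1630, 0.2260, 0.2260]
t=3: π = [0.1726, 0.2111, 0.1626, 0.2274, 0.2263]
t=4: π = [0.1725, 0.2109, 0.1626, 0.2275, 0.2265]

π = [0.1725, 0.2109, 0.1626, 0.2275, 0.2265]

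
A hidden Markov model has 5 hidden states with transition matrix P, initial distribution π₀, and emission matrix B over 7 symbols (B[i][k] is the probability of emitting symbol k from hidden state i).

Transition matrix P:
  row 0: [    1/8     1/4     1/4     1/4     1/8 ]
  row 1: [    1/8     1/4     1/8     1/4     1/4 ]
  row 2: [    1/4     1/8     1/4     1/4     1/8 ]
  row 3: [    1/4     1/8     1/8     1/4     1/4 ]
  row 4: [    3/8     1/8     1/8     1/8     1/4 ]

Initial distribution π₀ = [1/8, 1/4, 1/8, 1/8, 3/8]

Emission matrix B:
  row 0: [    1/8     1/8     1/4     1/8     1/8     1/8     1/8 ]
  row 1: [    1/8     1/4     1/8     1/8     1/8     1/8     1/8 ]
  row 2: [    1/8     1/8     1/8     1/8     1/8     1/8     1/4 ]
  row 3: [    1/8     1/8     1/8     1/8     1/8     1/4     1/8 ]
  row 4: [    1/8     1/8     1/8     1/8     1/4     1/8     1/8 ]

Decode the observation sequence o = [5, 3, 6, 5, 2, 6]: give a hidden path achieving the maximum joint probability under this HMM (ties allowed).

path = [4, 0, 2, 3, 0, 2]

t=0: δ = [1.562e-02, 3.125e-02, 1.562e-02, 3.125e-02, 4.688e-02]  (obs o_0=5)
t=1: δ = [2.197e-03, 9.766e-04, 7.324e-04, 9.766e-04, 1.465e-03]  ψ = [4, 1, 4, 1, 4]  (obs o_1=3)
t=2: δ = [6.866e-05, 6.866e-05, 1.373e-04, 6.866e-05, 4.578e-05]  ψ = [4, 0, 0, 0, 4]  (obs o_2=6)
t=3: δ = [4.292e-06, 2.146e-06, 4.292e-06, 8.583e-06, 2.146e-06]  ψ = [2, 0, 2, 2, 1]  (obs o_3=5)
t=4: δ = [5.364e-07, 1.341e-07, 1.341e-07, 2.682e-07, 2.682e-07]  ψ = [3, 0, 0, 3, 3]  (obs o_4=2)
t=5: δ = [1.257e-08, 1.676e-08, 3.353e-08, 1.676e-08, 8.382e-09]  ψ = [4, 0, 0, 0, 0]  (obs o_5=6)
backtrack: best end state = 2; path = [4, 0, 2, 3, 0, 2]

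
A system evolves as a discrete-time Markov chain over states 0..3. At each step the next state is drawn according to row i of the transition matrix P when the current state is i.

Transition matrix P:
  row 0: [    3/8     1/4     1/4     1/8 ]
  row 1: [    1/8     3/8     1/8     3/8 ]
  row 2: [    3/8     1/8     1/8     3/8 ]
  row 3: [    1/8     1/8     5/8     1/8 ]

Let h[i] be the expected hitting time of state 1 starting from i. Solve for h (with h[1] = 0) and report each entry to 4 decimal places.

h = [5.2800, 0.0000, 6.0800, 6.2400]

First-step conditioning: h[1] = 0; for i ≠ 1, h[i] = 1 + Σ_k P[i][k]·h[k].
  h[0] = 1 + 3/8·h[0] + 1/4·h[2] + 1/8·h[3]
  h[2] = 1 + 3/8·h[0] + 1/8·h[2] + 3/8·h[3]
  h[3] = 1 + 1/8·h[0] + 5/8·h[2] + 1/8·h[3]
Solving the 3×3 linear system over states ≠ 1 gives exactly h = [132/25, 0, 152/25, 156/25] (h[1] = 0 is the target).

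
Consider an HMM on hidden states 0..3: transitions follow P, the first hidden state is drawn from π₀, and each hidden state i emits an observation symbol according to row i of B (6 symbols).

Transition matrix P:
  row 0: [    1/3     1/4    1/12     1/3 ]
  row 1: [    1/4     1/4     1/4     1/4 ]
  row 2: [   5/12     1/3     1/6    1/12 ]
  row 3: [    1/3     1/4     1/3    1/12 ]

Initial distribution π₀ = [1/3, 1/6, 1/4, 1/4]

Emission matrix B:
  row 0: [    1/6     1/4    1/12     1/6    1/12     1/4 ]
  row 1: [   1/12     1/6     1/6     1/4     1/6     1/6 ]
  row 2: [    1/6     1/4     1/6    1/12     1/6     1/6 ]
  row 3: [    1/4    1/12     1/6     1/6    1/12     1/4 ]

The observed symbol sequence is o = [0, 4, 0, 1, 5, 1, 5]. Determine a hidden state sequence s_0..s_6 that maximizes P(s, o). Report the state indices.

path = [3, 2, 0, 0, 3, 2, 0]

t=0: δ = [5.556e-02, 1.389e-02, 4.167e-02, 6.250e-02]  (obs o_0=0)
t=1: δ = [1.736e-03, 2.604e-03, 3.472e-03, 1.543e-03]  ψ = [3, 3, 3, 0]  (obs o_1=4)
t=2: δ = [2.411e-04, 9.645e-05, 1.085e-04, 1.628e-04]  ψ = [2, 2, 1, 1]  (obs o_2=0)
t=3: δ = [2.009e-05, 1.005e-05, 1.356e-05, 6.698e-06]  ψ = [0, 0, 3, 0]  (obs o_3=1)
t=4: δ = [1.674e-06, 8.372e-07, 4.186e-07, 1.674e-06]  ψ = [0, 0, 1, 0]  (obs o_4=5)
t=5: δ = [1.395e-07, 6.977e-08, 1.395e-07, 4.651e-08]  ψ = [0, 0, 3, 0]  (obs o_5=1)
t=6: δ = [1.454e-08, 7.752e-09, 3.876e-09, 1.163e-08]  ψ = [2, 2, 2, 0]  (obs o_6=5)
backtrack: best end state = 0; path = [3, 2, 0, 0, 3, 2, 0]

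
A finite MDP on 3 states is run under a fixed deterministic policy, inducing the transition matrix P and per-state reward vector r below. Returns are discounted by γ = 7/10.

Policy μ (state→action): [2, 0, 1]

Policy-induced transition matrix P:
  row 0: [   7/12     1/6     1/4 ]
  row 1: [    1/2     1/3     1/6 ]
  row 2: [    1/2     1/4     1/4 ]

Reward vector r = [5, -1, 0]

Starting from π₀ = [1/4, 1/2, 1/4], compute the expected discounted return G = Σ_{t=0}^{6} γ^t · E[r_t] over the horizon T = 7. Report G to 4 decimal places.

t=0: π = [0.2500, 0.5000, 0.2500], E[r] = 0.7500, γ^t·E[r] = 0.750000, running G = 0.750000
t=1: π = [0.5208, 0.2708, 0.2083], E[r] = 2.3333, γ^t·E[r] = 1.633333, running G = 2.383333
t=2: π = [0.5434, 0.2292, 0.2274], E[r] = 2.4878, γ^t·E[r] = 1.219045, running G = 3.602378
t=3: π = [0.5453, 0.2238, 0.2309], E[r] = 2.5026, γ^t·E[r] = 0.858393, running G = 4.460772
t=4: π = [0.5454, 0.2232, 0.2313], E[r] = 2.5040, γ^t·E[r] = 0.601208, running G = 5.061980
t=5: π = [0.5455, 0.2231, 0.2314], E[r] = 2.5041, γ^t·E[r] = 0.420867, running G = 5.482847
t=6: π = [0.5455, 0.2231, 0.2314], E[r] = 2.5041, γ^t·E[r] = 0.294609, running G = 5.777456

G = 5.7775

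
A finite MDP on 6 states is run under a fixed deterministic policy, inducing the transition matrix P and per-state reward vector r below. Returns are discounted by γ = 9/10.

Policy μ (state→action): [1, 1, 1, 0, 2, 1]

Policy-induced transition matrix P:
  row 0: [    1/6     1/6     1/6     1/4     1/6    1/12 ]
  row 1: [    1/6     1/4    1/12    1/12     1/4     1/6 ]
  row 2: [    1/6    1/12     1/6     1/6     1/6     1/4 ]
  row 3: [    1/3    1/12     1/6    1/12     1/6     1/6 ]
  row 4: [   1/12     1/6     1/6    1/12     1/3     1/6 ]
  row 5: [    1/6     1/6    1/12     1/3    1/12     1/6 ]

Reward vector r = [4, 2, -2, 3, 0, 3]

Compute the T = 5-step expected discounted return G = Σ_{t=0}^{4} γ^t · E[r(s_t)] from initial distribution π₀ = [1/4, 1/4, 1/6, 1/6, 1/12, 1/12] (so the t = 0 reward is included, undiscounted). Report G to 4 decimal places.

G = 7.2781

t=0: π = [0.2500, 0.2500, 0.1667, 0.1667, 0.0833, 0.0833], E[r] = 1.9167, γ^t·E[r] = 1.916667, running G = 1.916667
t=1: π = [0.1875, 0.1597, 0.1389, 0.1597, 0.1944, 0.1597], E[r] = 1.7500, γ^t·E[r] = 1.575000, running G = 3.491667
t=2: π = [0.1771, 0.1551, 0.1400, 0.1661, 0.1991, 0.1626], E[r] = 1.7245, γ^t·E[r] = 1.396875, running G = 4.888542
t=3: π = [0.1778, 0.1541, 0.1402, 0.1652, 0.1992, 0.1636], E[r] = 1.7251, γ^t·E[r] = 1.257574, running G = 6.146116
t=4: π = [0.1776, 0.1541, 0.1402, 0.1655, 0.1991, 0.1635], E[r] = 1.7253, γ^t·E[r] = 1.131986, running G = 7.278101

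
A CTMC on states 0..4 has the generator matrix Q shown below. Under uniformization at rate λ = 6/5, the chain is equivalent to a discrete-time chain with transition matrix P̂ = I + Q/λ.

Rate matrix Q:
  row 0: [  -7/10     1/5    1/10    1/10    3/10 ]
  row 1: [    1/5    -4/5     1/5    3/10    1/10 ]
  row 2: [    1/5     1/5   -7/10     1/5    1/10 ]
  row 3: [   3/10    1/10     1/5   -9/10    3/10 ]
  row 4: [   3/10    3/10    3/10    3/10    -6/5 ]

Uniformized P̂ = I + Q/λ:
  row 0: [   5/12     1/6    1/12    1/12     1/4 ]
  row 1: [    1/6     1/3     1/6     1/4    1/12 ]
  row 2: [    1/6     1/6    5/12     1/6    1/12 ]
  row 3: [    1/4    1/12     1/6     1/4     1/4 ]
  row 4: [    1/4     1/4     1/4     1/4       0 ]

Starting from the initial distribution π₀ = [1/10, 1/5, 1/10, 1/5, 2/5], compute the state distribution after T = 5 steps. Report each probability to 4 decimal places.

t=0: π = [0.1000, 0.2000, 0.1000, 0.2000, 0.4000]
t=1: π = [0.2417, 0.2167, 0.2167, 0.2250, 0.1000]
t=2: π = [0.2542, 0.1924, 0.2090, 0.1917, 0.1528]
t=3: π = [0.2589, 0.1955, 0.2105, 0.1902, 0.1449]
t=4: π = [0.2593, 0.1955, 0.2098, 0.1893, 0.1461]
t=5: π = [0.2594, 0.1956, 0.2097, 0.1893, 0.1459]

π = [0.2594, 0.1956, 0.2097, 0.1893, 0.1459]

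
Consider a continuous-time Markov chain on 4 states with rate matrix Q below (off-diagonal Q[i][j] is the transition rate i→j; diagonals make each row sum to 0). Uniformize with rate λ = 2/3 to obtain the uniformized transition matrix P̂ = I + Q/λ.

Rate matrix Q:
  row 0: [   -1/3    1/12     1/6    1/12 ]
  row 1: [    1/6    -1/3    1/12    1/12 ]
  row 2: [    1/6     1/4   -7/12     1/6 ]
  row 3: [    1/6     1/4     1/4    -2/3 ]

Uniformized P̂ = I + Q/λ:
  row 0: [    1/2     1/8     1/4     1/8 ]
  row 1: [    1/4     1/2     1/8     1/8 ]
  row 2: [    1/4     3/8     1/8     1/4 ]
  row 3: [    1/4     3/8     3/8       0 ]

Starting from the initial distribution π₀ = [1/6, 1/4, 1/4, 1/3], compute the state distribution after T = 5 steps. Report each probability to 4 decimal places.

t=0: π = [0.1667, 0.2500, 0.2500, 0.3333]
t=1: π = [0.2917, 0.3646, 0.2292, 0.1146]
t=2: π = [0.3229, 0.3477, 0.1901, 0.1393]
t=3: π = [0.3307, 0.3377, 0.2002, 0.1313]
t=4: π = [0.3327, 0.3345, 0.1992, 0.1336]
t=5: π = [0.3332, 0.3336, 0.2000, 0.1332]

π = [0.3332, 0.3336, 0.2000, 0.1332]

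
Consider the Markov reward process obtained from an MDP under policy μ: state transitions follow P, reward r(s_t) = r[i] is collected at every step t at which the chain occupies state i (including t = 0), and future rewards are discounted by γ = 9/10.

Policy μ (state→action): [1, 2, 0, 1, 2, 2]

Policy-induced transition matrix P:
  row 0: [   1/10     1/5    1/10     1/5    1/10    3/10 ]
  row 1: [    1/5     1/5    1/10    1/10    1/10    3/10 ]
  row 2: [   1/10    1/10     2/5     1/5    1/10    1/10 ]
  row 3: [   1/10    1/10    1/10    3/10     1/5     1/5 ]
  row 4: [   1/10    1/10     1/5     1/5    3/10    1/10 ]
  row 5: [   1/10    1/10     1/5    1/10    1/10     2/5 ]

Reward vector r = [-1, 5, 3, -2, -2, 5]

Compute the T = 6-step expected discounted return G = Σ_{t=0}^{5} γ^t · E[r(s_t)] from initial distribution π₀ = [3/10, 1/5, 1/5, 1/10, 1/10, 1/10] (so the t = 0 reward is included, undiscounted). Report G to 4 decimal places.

t=0: π = [0.3000, 0.2000, 0.2000, 0.1000, 0.1000, 0.1000], E[r] = 1.4000, γ^t·E[r] = 1.400000, running G = 1.400000
t=1: π = [0.1200, 0.1500, 0.1800, 0.1800, 0.1300, 0.2400], E[r] = 1.7500, γ^t·E[r] = 1.575000, running G = 2.975000
t=2: π = [0.1150, 0.1270, 0.1910, 0.1790, 0.1440, 0.2440], E[r] = 1.6670, γ^t·E[r] = 1.350270, running G = 4.325270
t=3: π = [0.1127, 0.1242, 0.1961, 0.1808, 0.1467, 0.2395], E[r] = 1.6391, γ^t·E[r] = 1.194904, running G = 5.520174
t=4: π = [0.1124, 0.1237, 0.1975, 0.1817, 0.1474, 0.2373], E[r] = 1.6267, γ^t·E[r] = 1.067258, running G = 6.587432
t=5: π = [0.1124, 0.1236, 0.1977, 0.1821, 0.1477, 0.2366], E[r] = 1.6223, γ^t·E[r] = 0.957945, running G = 7.545377

G = 7.5454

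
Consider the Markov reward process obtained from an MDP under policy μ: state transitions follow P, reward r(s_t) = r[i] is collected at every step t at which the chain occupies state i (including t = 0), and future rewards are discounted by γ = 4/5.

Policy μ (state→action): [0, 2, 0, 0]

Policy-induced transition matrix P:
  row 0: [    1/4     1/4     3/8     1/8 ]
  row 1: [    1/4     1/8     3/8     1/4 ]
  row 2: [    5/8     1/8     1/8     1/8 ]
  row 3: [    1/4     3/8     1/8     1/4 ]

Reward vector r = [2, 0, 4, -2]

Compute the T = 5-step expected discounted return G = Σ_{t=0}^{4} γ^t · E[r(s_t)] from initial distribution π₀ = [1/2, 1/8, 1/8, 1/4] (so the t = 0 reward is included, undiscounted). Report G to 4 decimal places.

G = 4.2993

t=0: π = [0.5000, 0.1250, 0.1250, 0.2500], E[r] = 1.0000, γ^t·E[r] = 1.000000, running G = 1.000000
t=1: π = [0.2969, 0.2500, 0.2813, 0.1719], E[r] = 1.3750, γ^t·E[r] = 1.100000, running G = 2.100000
t=2: π = [0.3555, 0.2051, 0.2617, 0.1777], E[r] = 1.4023, γ^t·E[r] = 0.897500, running G = 2.997500
t=3: π = [0.3481, 0.2139, 0.2651, 0.1729], E[r] = 1.4111, γ^t·E[r] = 0.722500, running G = 3.720000
t=4: π = [0.3494, 0.2117, 0.2655, 0.1733], E[r] = 1.4142, γ^t·E[r] = 0.579250, running G = 4.299250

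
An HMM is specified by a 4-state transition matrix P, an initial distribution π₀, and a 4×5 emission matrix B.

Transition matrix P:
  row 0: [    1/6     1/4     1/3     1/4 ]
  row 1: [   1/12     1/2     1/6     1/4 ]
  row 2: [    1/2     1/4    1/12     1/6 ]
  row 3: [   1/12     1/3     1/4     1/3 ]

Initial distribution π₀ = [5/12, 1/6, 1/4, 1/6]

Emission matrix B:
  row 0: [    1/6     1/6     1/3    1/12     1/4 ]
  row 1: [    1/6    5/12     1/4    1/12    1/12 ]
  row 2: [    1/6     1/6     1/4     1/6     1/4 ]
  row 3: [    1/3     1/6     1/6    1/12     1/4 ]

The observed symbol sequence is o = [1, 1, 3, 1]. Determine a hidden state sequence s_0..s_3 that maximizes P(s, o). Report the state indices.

t=0: δ = [6.944e-02, 6.944e-02, 4.167e-02, 2.778e-02]  (obs o_0=1)
t=1: δ = [3.472e-03, 1.447e-02, 3.858e-03, 2.894e-03]  ψ = [2, 1, 0, 0]  (obs o_1=1)
t=2: δ = [1.608e-04, 6.028e-04, 4.019e-04, 3.014e-04]  ψ = [2, 1, 1, 1]  (obs o_2=3)
t=3: δ = [3.349e-05, 1.256e-04, 1.674e-05, 2.512e-05]  ψ = [2, 1, 1, 1]  (obs o_3=1)
backtrack: best end state = 1; path = [1, 1, 1, 1]

path = [1, 1, 1, 1]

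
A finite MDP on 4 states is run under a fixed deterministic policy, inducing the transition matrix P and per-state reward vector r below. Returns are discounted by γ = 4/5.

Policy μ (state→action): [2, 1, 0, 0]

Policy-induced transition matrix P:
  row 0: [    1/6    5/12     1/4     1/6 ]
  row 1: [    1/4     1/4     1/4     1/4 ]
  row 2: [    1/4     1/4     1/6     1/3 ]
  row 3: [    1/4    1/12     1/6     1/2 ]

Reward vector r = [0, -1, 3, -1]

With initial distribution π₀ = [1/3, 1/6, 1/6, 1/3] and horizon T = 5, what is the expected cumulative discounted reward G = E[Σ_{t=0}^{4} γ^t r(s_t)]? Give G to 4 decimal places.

G = 0.1283

t=0: π = [0.3333, 0.1667, 0.1667, 0.3333], E[r] = 0.0000, γ^t·E[r] = 0.000000, running G = 0.000000
t=1: π = [0.2222, 0.2500, 0.2083, 0.3194], E[r] = 0.0556, γ^t·E[r] = 0.044444, running G = 0.044444
t=2: π = [0.2315, 0.2338, 0.2060, 0.3287], E[r] = 0.0556, γ^t·E[r] = 0.035556, running G = 0.080000
t=3: π = [0.2307, 0.2338, 0.2054, 0.3301], E[r] = 0.0525, γ^t·E[r] = 0.026864, running G = 0.106864
t=4: π = [0.2308, 0.2334, 0.2054, 0.3304], E[r] = 0.0523, γ^t·E[r] = 0.021412, running G = 0.128277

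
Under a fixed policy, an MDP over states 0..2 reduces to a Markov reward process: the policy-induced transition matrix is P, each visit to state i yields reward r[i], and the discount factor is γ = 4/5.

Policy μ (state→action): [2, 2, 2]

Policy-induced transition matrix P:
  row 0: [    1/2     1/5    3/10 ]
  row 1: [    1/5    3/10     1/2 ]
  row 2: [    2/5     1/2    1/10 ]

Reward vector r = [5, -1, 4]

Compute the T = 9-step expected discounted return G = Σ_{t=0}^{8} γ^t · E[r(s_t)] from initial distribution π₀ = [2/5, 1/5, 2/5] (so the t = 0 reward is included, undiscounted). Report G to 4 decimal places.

G = 12.5602

t=0: π = [0.4000, 0.2000, 0.4000], E[r] = 3.4000, γ^t·E[r] = 3.400000, running G = 3.400000
t=1: π = [0.4000, 0.3400, 0.2600], E[r] = 2.7000, γ^t·E[r] = 2.160000, running G = 5.560000
t=2: π = [0.3720, 0.3120, 0.3160], E[r] = 2.8120, γ^t·E[r] = 1.799680, running G = 7.359680
t=3: π = [0.3748, 0.3260, 0.2992], E[r] = 2.7448, γ^t·E[r] = 1.405338, running G = 8.765018
t=4: π = [0.3723, 0.3224, 0.3054], E[r] = 2.7605, γ^t·E[r] = 1.130693, running G = 9.895710
t=5: π = [0.3728, 0.3238, 0.3034], E[r] = 2.7535, γ^t·E[r] = 0.902279, running G = 10.797989
t=6: π = [0.3725, 0.3234, 0.3041], E[r] = 2.7555, γ^t·E[r] = 0.722334, running G = 11.520323
t=7: π = [0.3726, 0.3236, 0.3039], E[r] = 2.7547, γ^t·E[r] = 0.577710, running G = 12.098032
t=8: π = [0.3725, 0.3235, 0.3039], E[r] = 2.7550, γ^t·E[r] = 0.462206, running G = 12.560239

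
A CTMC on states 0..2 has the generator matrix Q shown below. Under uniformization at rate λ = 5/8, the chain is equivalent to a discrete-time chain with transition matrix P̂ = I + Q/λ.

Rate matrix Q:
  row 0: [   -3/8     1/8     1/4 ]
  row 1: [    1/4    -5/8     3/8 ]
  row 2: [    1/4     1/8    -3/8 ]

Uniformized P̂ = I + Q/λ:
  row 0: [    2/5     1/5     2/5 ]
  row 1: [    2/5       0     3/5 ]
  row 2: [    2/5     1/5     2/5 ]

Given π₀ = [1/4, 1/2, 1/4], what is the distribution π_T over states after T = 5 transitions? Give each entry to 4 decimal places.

π = [0.4000, 0.1666, 0.4334]

t=0: π = [0.2500, 0.5000, 0.2500]
t=1: π = [0.4000, 0.1000, 0.5000]
t=2: π = [0.4000, 0.1800, 0.4200]
t=3: π = [0.4000, 0.1640, 0.4360]
t=4: π = [0.4000, 0.1672, 0.4328]
t=5: π = [0.4000, 0.1666, 0.4334]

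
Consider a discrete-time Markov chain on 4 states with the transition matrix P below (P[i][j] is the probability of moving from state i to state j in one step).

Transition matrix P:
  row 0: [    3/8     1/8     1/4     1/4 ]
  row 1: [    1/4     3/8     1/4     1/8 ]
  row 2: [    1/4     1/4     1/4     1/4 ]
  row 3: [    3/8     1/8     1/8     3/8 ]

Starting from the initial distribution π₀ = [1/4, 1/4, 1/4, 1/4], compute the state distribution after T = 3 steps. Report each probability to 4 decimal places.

t=0: π = [0.2500, 0.2500, 0.2500, 0.2500]
t=1: π = [0.3125, 0.2188, 0.2188, 0.2500]
t=2: π = [0.3203, 0.2070, 0.2188, 0.2539]
t=3: π = [0.3218, 0.2041, 0.2183, 0.2559]

π = [0.3218, 0.2041, 0.2183, 0.2559]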